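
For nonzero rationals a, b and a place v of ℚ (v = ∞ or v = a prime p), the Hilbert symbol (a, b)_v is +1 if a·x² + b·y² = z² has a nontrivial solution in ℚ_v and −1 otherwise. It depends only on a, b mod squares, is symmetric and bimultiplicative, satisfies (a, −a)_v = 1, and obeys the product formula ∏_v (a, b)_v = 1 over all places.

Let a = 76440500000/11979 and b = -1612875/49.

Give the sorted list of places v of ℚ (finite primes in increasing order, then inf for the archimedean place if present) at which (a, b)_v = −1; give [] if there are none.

[2, 5, 17, 23]

(a, b) ≡ (22, -64515) mod (ℚ^×)²; places V = {2, 3, 5, 7, 11, 17, 23, ∞}.
(a,b)_2: α=5, β=0; u≡3, v≡5 (mod 8); ε(u)ε(v)=1·0, αω(v)=5·1, βω(u)=0·1; sum ≡ 1  ⇒  -1.
(a,b)_23: α=2, u≡19; β=1, v≡16 (mod 23); (19|23)=-1, (16|23)=+1; sign (−1)^0·-1^1·+1^2 = -1.
(a,b)_∞: sgn(22)=+, sgn(-64515)=−, so +1.
(a,b)_5: α=6, u≡3; β=3, v≡3 (mod 5); (3|5)=-1, (3|5)=-1; sign (−1)^0·-1^3·-1^6 = -1.
(a,b)_7: α=0, u≡2; β=-2, v≡2 (mod 7); (2|7)=+1, (2|7)=+1; sign (−1)^0·+1^-2·+1^0 = +1.
(a,b)_11: α=-3, u≡2; β=1, v≡1 (mod 11); (2|11)=-1, (1|11)=+1; sign (−1)^1·-1^1·+1^-3 = +1.
(a,b)_3: α=-2, u≡1; β=1, v≡2 (mod 3); (1|3)=+1, (2|3)=-1; sign (−1)^0·+1^1·-1^-2 = +1.
(a,b)_17: α=2, u≡7; β=1, v≡16 (mod 17); (7|17)=-1, (16|17)=+1; sign (−1)^0·-1^1·+1^2 = -1.
(22, -64515 / ℚ) ramifies at {2, 5, 17, 23}: a division algebra.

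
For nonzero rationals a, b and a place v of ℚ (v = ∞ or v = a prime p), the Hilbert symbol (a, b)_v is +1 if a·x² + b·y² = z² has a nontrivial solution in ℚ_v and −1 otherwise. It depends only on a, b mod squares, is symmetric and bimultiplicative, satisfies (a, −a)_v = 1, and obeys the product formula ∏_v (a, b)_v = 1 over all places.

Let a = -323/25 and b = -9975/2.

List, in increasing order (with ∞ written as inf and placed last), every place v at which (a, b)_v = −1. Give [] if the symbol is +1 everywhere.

[2, 7, 19, inf]

Mod squares: a ≡ -323, b ≡ -798. Check v ∈ {∞, 2, 3, 5, 7, 17, 19}.
v=5: a=5^-2·(≡2), b=5^2·(≡3) mod 5; (2|5)=-1, (3|5)=-1; (−1)^{-2·2·2}·(-1)^2·(-1)^-2 = +1.
v=2: v_2(a)=0, v_2(b)=-1; units ≡ 5, 1 (mod 8); ε·ε+αω+βω = 0·0+0·0+-1·1 ≡ 1  ⇒  (a,b)_2 = -1.
v=19: a=19^1·(≡13), b=19^1·(≡13) mod 19; (13|19)=-1, (13|19)=-1; (−1)^{1·1·9}·(-1)^1·(-1)^1 = -1.
v=7: a=7^0·(≡5), b=7^1·(≡5) mod 7; (5|7)=-1, (5|7)=-1; (−1)^{0·1·3}·(-1)^1·(-1)^0 = -1.
v=∞: -323 < 0 and -798 < 0  ⇒  (a,b)_∞ = -1.
v=17: a=17^1·(≡4), b=17^0·(≡2) mod 17; (4|17)=+1, (2|17)=+1; (−1)^{1·0·8}·(+1)^0·(+1)^1 = +1.
v=3: a=3^0·(≡1), b=3^1·(≡1) mod 3; (1|3)=+1, (1|3)=+1; (−1)^{0·1·1}·(+1)^1·(+1)^0 = +1.
Ram(-323, -798) = {2, 7, 19, ∞}; no ℚ_2-point on the conic.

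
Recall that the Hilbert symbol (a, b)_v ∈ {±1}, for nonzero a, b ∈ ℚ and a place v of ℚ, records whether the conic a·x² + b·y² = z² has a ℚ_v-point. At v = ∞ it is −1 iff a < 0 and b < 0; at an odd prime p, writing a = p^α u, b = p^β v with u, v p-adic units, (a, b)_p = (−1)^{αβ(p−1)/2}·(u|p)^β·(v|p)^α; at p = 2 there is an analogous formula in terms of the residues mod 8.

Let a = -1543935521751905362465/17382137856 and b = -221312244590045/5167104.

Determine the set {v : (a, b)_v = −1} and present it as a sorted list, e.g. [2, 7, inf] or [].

Mod squares: a ≡ -2310, b ≡ -30. Check v ∈ {∞, 2, 3, 5, 7, 11, 23, 29, 31, 43}.
v=11: a=11^1·(≡6), b=11^0·(≡5) mod 11; (6|11)=-1, (5|11)=+1; (−1)^{1·0·5}·(-1)^0·(+1)^1 = +1.
v=31: a=31^4·(≡29), b=31^4·(≡5) mod 31; (29|31)=-1, (5|31)=+1; (−1)^{4·4·15}·(-1)^4·(+1)^4 = +1.
v=3: a=3^-1·(≡1), b=3^-1·(≡2) mod 3; (1|3)=+1, (2|3)=-1; (−1)^{-1·-1·1}·(+1)^-1·(-1)^-1 = +1.
v=29: a=29^-4·(≡8), b=29^-2·(≡4) mod 29; (8|29)=-1, (4|29)=+1; (−1)^{-4·-2·14}·(-1)^-2·(+1)^-4 = +1.
v=2: v_2(a)=-13, v_2(b)=-11; units ≡ 5, 1 (mod 8); ε·ε+αω+βω = 0·0+-13·0+-11·1 ≡ 1  ⇒  (a,b)_2 = -1.
v=5: a=5^1·(≡2), b=5^1·(≡4) mod 5; (2|5)=-1, (4|5)=+1; (−1)^{1·1·2}·(-1)^1·(+1)^1 = -1.
v=23: a=23^2·(≡2), b=23^2·(≡9) mod 23; (2|23)=+1, (9|23)=+1; (−1)^{2·2·11}·(+1)^2·(+1)^2 = +1.
v=∞: -2310 < 0 and -30 < 0  ⇒  (a,b)_∞ = -1.
v=43: a=43^4·(≡18), b=43^2·(≡11) mod 43; (18|43)=-1, (11|43)=+1; (−1)^{4·2·21}·(-1)^2·(+1)^4 = +1.
v=7: a=7^5·(≡5), b=7^2·(≡5) mod 7; (5|7)=-1, (5|7)=-1; (−1)^{5·2·3}·(-1)^2·(-1)^5 = -1.
(-2310, -30 / ℚ) ramifies at {2, 5, 7, ∞}: a division algebra.

[2, 5, 7, inf]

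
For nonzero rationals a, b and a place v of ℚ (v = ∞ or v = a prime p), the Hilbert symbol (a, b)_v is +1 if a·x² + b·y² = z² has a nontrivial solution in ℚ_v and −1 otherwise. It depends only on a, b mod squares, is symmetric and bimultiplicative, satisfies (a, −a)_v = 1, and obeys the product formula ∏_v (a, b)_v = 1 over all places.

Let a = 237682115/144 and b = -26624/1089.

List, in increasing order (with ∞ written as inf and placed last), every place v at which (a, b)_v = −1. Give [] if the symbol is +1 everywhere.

(a, b) ≡ (1964315, -26) mod (ℚ^×)²; places V = {2, 3, 5, 11, 13, 19, 23, 29, 31, ∞}.
(a,b)_19: α=1, u≡9; β=0, v≡15 (mod 19); (9|19)=+1, (15|19)=-1; sign (−1)^0·+1^0·-1^1 = -1.
(a,b)_31: α=1, u≡20; β=0, v≡9 (mod 31); (20|31)=+1, (9|31)=+1; sign (−1)^0·+1^0·+1^1 = +1.
(a,b)_3: α=-2, u≡2; β=-2, v≡1 (mod 3); (2|3)=-1, (1|3)=+1; sign (−1)^0·-1^-2·+1^-2 = +1.
(a,b)_∞: sgn(1964315)=+, sgn(-26)=−, so +1.
(a,b)_13: α=0, u≡8; β=1, v≡11 (mod 13); (8|13)=-1, (11|13)=-1; sign (−1)^0·-1^1·-1^0 = -1.
(a,b)_11: α=2, u≡1; β=-2, v≡2 (mod 11); (1|11)=+1, (2|11)=-1; sign (−1)^0·+1^-2·-1^2 = +1.
(a,b)_29: α=1, u≡16; β=0, v≡18 (mod 29); (16|29)=+1, (18|29)=-1; sign (−1)^0·+1^0·-1^1 = -1.
(a,b)_23: α=1, u≡6; β=0, v≡7 (mod 23); (6|23)=+1, (7|23)=-1; sign (−1)^0·+1^0·-1^1 = -1.
(a,b)_2: α=-4, β=11; u≡3, v≡3 (mod 8); ε(u)ε(v)=1·1, αω(v)=-4·1, βω(u)=11·1; sum ≡ 0  ⇒  +1.
(a,b)_5: α=1, u≡2; β=0, v≡4 (mod 5); (2|5)=-1, (4|5)=+1; sign (−1)^0·-1^0·+1^1 = +1.
Ram(1964315, -26) = {13, 19, 23, 29}; no ℚ_13-point on the conic.

[13, 19, 23, 29]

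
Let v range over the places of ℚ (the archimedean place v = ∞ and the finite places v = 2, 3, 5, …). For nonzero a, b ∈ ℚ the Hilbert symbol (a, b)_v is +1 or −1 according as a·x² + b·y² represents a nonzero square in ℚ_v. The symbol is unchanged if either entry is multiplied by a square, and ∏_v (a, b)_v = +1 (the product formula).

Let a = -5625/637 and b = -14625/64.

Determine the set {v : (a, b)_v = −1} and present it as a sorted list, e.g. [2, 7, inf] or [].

(a, b) ≡ (-13, -65) mod (ℚ^×)²; places V = {2, 3, 5, 7, 13, ∞}.
(a,b)_3: α=2, u≡2; β=2, v≡1 (mod 3); (2|3)=-1, (1|3)=+1; sign (−1)^0·-1^2·+1^2 = +1.
(a,b)_7: α=-2, u≡4; β=0, v≡5 (mod 7); (4|7)=+1, (5|7)=-1; sign (−1)^0·+1^0·-1^-2 = +1.
(a,b)_∞: sgn(-13)=−, sgn(-65)=−, so -1.
(a,b)_2: α=0, β=-6; u≡3, v≡7 (mod 8); ε(u)ε(v)=1·1, αω(v)=0·0, βω(u)=-6·1; sum ≡ 1  ⇒  -1.
(a,b)_5: α=4, u≡3; β=3, v≡2 (mod 5); (3|5)=-1, (2|5)=-1; sign (−1)^0·-1^3·-1^4 = -1.
(a,b)_13: α=-1, u≡3; β=1, v≡7 (mod 13); (3|13)=+1, (7|13)=-1; sign (−1)^0·+1^1·-1^-1 = -1.
(-13, -65 / ℚ) ramifies at {2, 5, 13, ∞}: a division algebra.

[2, 5, 13, inf]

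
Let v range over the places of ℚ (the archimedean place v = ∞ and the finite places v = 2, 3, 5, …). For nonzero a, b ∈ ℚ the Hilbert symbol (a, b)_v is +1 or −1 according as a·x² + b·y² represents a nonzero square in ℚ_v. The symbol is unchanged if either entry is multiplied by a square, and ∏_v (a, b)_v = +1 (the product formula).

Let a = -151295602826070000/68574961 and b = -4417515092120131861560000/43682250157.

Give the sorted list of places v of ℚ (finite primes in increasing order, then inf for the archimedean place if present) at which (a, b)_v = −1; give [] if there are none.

(a, b) ≡ (-23, -2993887) mod (ℚ^×)²; places V = {2, 3, 5, 7, 13, 17, 19, 23, 31, ∞}.
(a,b)_5: α=4, u≡3; β=4, v≡2 (mod 5); (3|5)=-1, (2|5)=-1; sign (−1)^0·-1^4·-1^4 = +1.
(a,b)_19: α=2, u≡18; β=3, v≡14 (mod 19); (18|19)=-1, (14|19)=-1; sign (−1)^0·-1^3·-1^2 = -1.
(a,b)_7: α=-4, u≡3; β=-6, v≡6 (mod 7); (3|7)=-1, (6|7)=-1; sign (−1)^0·-1^-6·-1^-4 = +1.
(a,b)_31: α=2, u≡9; β=3, v≡1 (mod 31); (9|31)=+1, (1|31)=+1; sign (−1)^0·+1^3·+1^2 = +1.
(a,b)_13: α=-4, u≡3; β=-5, v≡1 (mod 13); (3|13)=+1, (1|13)=+1; sign (−1)^0·+1^-5·+1^-4 = +1.
(a,b)_3: α=8, u≡1; β=14, v≡2 (mod 3); (1|3)=+1, (2|3)=-1; sign (−1)^0·+1^14·-1^8 = +1.
(a,b)_2: α=4, β=6; u≡1, v≡1 (mod 8); ε(u)ε(v)=0·0, αω(v)=4·0, βω(u)=6·0; sum ≡ 0  ⇒  +1.
(a,b)_23: α=1, u≡11; β=1, v≡7 (mod 23); (11|23)=-1, (7|23)=-1; sign (−1)^1·-1^1·-1^1 = -1.
(a,b)_17: α=2, u≡12; β=3, v≡4 (mod 17); (12|17)=-1, (4|17)=+1; sign (−1)^0·-1^3·+1^2 = -1.
(a,b)_∞: sgn(-23)=−, sgn(-2993887)=−, so -1.
(-23, -2993887 / ℚ) ramifies at {17, 19, 23, ∞}: a division algebra.

[17, 19, 23, inf]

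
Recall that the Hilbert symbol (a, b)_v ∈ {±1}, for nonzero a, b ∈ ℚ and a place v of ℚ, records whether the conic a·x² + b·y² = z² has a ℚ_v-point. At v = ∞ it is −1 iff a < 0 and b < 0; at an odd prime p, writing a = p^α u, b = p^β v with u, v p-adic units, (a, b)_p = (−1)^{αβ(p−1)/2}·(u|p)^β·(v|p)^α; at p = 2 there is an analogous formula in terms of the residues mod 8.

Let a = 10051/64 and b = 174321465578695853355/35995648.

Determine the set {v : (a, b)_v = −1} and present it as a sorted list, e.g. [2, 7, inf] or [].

[2, 13]

Mod squares: a ≡ 19, b ≡ 1952535. Check v ∈ {∞, 2, 3, 5, 7, 13, 17, 19, 23, 31, 37, 43}.
v=13: a=13^0·(≡11), b=13^-3·(≡7) mod 13; (11|13)=-1, (7|13)=-1; (−1)^{0·-3·6}·(-1)^-3·(-1)^0 = -1.
v=43: a=43^0·(≡22), b=43^2·(≡7) mod 43; (22|43)=-1, (7|43)=-1; (−1)^{0·2·21}·(-1)^2·(-1)^0 = +1.
v=7: a=7^0·(≡6), b=7^4·(≡1) mod 7; (6|7)=-1, (1|7)=+1; (−1)^{0·4·3}·(-1)^4·(+1)^0 = +1.
v=19: a=19^1·(≡5), b=19^3·(≡3) mod 19; (5|19)=+1, (3|19)=-1; (−1)^{1·3·9}·(+1)^3·(-1)^1 = +1.
v=2: v_2(a)=-6, v_2(b)=-14; units ≡ 3, 7 (mod 8); ε·ε+αω+βω = 1·1+-6·0+-14·1 ≡ 1  ⇒  (a,b)_2 = -1.
v=17: a=17^0·(≡16), b=17^1·(≡14) mod 17; (16|17)=+1, (14|17)=-1; (−1)^{0·1·8}·(+1)^1·(-1)^0 = +1.
v=31: a=31^0·(≡19), b=31^1·(≡30) mod 31; (19|31)=+1, (30|31)=-1; (−1)^{0·1·15}·(+1)^1·(-1)^0 = +1.
v=3: a=3^0·(≡1), b=3^1·(≡1) mod 3; (1|3)=+1, (1|3)=+1; (−1)^{0·1·1}·(+1)^1·(+1)^0 = +1.
v=37: a=37^0·(≡5), b=37^2·(≡13) mod 37; (5|37)=-1, (13|37)=-1; (−1)^{0·2·18}·(-1)^2·(-1)^0 = +1.
v=∞: 19 > 0 and 1952535 > 0  ⇒  (a,b)_∞ = +1.
v=5: a=5^0·(≡4), b=5^1·(≡2) mod 5; (4|5)=+1, (2|5)=-1; (−1)^{0·1·2}·(+1)^1·(-1)^0 = +1.
v=23: a=23^2·(≡10), b=23^2·(≡5) mod 23; (10|23)=-1, (5|23)=-1; (−1)^{2·2·11}·(-1)^2·(-1)^2 = +1.
|Ram(19, 1952535)| = 2, even; anisotropic at {2, 13}.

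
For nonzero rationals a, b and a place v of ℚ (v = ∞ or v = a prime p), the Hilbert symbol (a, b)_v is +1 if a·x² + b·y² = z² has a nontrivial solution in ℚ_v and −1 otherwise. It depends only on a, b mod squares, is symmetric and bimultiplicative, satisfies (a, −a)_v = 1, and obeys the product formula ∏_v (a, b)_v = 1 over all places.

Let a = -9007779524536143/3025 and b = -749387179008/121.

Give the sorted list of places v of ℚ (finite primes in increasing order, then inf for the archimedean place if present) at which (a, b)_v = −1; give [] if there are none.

Mod squares: a ≡ -111429903, b ≡ -1003873. Check v ∈ {∞, 2, 3, 5, 11, 13, 31, 37, 47, 53}.
v=53: a=53^1·(≡38), b=53^1·(≡12) mod 53; (38|53)=+1, (12|53)=-1; (−1)^{1·1·26}·(+1)^1·(-1)^1 = -1.
v=∞: -111429903 < 0 and -1003873 < 0  ⇒  (a,b)_∞ = -1.
v=47: a=47^1·(≡20), b=47^1·(≡30) mod 47; (20|47)=-1, (30|47)=-1; (−1)^{1·1·23}·(-1)^1·(-1)^1 = -1.
v=13: a=13^1·(≡8), b=13^1·(≡4) mod 13; (8|13)=-1, (4|13)=+1; (−1)^{1·1·6}·(-1)^1·(+1)^1 = -1.
v=5: a=5^-2·(≡2), b=5^0·(≡2) mod 5; (2|5)=-1, (2|5)=-1; (−1)^{-2·0·2}·(-1)^0·(-1)^-2 = +1.
v=3: a=3^11·(≡2), b=3^6·(≡2) mod 3; (2|3)=-1, (2|3)=-1; (−1)^{11·6·1}·(-1)^6·(-1)^11 = -1.
v=11: a=11^-2·(≡4), b=11^-2·(≡5) mod 11; (4|11)=+1, (5|11)=+1; (−1)^{-2·-2·5}·(+1)^-2·(+1)^-2 = +1.
v=2: v_2(a)=0, v_2(b)=10; units ≡ 1, 7 (mod 8); ε·ε+αω+βω = 0·1+0·0+10·0 ≡ 0  ⇒  (a,b)_2 = +1.
v=37: a=37^3·(≡11), b=37^0·(≡12) mod 37; (11|37)=+1, (12|37)=+1; (−1)^{3·0·18}·(+1)^0·(+1)^3 = +1.
v=31: a=31^1·(≡12), b=31^1·(≡29) mod 31; (12|31)=-1, (29|31)=-1; (−1)^{1·1·15}·(-1)^1·(-1)^1 = -1.
(-111429903, -1003873 / ℚ) ramifies at {3, 13, 31, 47, 53, ∞}: a division algebra.

[3, 13, 31, 47, 53, inf]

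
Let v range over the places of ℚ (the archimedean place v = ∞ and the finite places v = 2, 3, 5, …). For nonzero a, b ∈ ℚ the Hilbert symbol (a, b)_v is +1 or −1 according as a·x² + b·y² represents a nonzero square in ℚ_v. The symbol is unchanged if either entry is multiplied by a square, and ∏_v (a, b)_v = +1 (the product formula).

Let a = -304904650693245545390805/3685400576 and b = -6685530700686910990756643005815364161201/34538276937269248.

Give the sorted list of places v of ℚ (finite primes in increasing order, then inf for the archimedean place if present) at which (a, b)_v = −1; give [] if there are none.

[5, 11, 23, inf]

Mod squares: a ≡ -55, b ≡ -2093. Check v ∈ {∞, 2, 3, 5, 7, 11, 13, 23, 29}.
v=3: a=3^6·(≡2), b=3^16·(≡1) mod 3; (2|3)=-1, (1|3)=+1; (−1)^{6·16·1}·(-1)^16·(+1)^6 = +1.
v=11: a=11^-3·(≡8), b=11^-4·(≡7) mod 11; (8|11)=-1, (7|11)=-1; (−1)^{-3·-4·5}·(-1)^-4·(-1)^-3 = -1.
v=2: v_2(a)=-14, v_2(b)=-30; units ≡ 1, 3 (mod 8); ε·ε+αω+βω = 0·1+-14·1+-30·0 ≡ 0  ⇒  (a,b)_2 = +1.
v=13: a=13^-2·(≡1), b=13^-3·(≡8) mod 13; (1|13)=+1, (8|13)=-1; (−1)^{-2·-3·6}·(+1)^-3·(-1)^-2 = +1.
v=7: a=7^4·(≡1), b=7^7·(≡1) mod 7; (1|7)=+1, (1|7)=+1; (−1)^{4·7·3}·(+1)^7·(+1)^4 = +1.
v=∞: -55 < 0 and -2093 < 0  ⇒  (a,b)_∞ = -1.
v=29: a=29^2·(≡17), b=29^4·(≡28) mod 29; (17|29)=-1, (28|29)=+1; (−1)^{2·4·14}·(-1)^4·(+1)^2 = +1.
v=23: a=23^10·(≡20), b=23^15·(≡4) mod 23; (20|23)=-1, (4|23)=+1; (−1)^{10·15·11}·(-1)^15·(+1)^10 = -1.
v=5: a=5^1·(≡4), b=5^0·(≡3) mod 5; (4|5)=+1, (3|5)=-1; (−1)^{1·0·2}·(+1)^0·(-1)^1 = -1.
(-55, -2093 / ℚ) ramifies at {5, 11, 23, ∞}: a division algebra.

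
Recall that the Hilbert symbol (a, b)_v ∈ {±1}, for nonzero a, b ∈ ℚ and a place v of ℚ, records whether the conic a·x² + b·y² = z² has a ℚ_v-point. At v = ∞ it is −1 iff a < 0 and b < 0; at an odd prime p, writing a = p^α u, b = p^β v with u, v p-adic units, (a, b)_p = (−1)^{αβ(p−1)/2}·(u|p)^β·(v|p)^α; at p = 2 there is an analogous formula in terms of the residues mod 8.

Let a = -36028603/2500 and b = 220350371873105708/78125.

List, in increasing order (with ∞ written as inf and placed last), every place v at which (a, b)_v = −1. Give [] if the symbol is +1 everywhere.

[5, 17, 41, 47]

Mod squares: a ≡ -403, b ≡ 6060415. Check v ∈ {∞, 2, 5, 13, 17, 23, 31, 37, 41, 47}.
v=∞: -403 < 0 and 6060415 > 0  ⇒  (a,b)_∞ = +1.
v=31: a=31^1·(≡19), b=31^2·(≡1) mod 31; (19|31)=+1, (1|31)=+1; (−1)^{1·2·15}·(+1)^2·(+1)^1 = +1.
v=2: v_2(a)=-2, v_2(b)=2; units ≡ 5, 7 (mod 8); ε·ε+αω+βω = 0·1+-2·0+2·1 ≡ 0  ⇒  (a,b)_2 = +1.
v=17: a=17^0·(≡7), b=17^1·(≡6) mod 17; (7|17)=-1, (6|17)=-1; (−1)^{0·1·8}·(-1)^1·(-1)^0 = -1.
v=47: a=47^0·(≡26), b=47^1·(≡18) mod 47; (26|47)=-1, (18|47)=+1; (−1)^{0·1·23}·(-1)^1·(+1)^0 = -1.
v=5: a=5^-4·(≡3), b=5^-7·(≡3) mod 5; (3|5)=-1, (3|5)=-1; (−1)^{-4·-7·2}·(-1)^-7·(-1)^-4 = -1.
v=41: a=41^0·(≡17), b=41^1·(≡2) mod 41; (17|41)=-1, (2|41)=+1; (−1)^{0·1·20}·(-1)^1·(+1)^0 = -1.
v=37: a=37^0·(≡7), b=37^1·(≡25) mod 37; (7|37)=+1, (25|37)=+1; (−1)^{0·1·18}·(+1)^1·(+1)^0 = +1.
v=23: a=23^2·(≡17), b=23^4·(≡22) mod 23; (17|23)=-1, (22|23)=-1; (−1)^{2·4·11}·(-1)^4·(-1)^2 = +1.
v=13: a=13^3·(≡5), b=13^2·(≡10) mod 13; (5|13)=-1, (10|13)=+1; (−1)^{3·2·6}·(-1)^2·(+1)^3 = +1.
|Ram(-403, 6060415)| = 4, even; anisotropic at {5, 17, 41, 47}.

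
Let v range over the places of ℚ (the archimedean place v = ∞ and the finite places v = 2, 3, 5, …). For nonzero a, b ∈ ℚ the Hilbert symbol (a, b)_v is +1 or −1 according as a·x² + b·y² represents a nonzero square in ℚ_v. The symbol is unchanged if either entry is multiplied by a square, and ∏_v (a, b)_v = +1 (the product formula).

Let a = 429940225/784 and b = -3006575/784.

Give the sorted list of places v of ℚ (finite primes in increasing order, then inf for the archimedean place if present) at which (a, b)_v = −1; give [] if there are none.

(a, b) ≡ (1, -143) mod (ℚ^×)²; places V = {2, 5, 7, 11, 13, 29, ∞}.
(a,b)_29: α=2, u≡13; β=2, v≡21 (mod 29); (13|29)=+1, (21|29)=-1; sign (−1)^0·+1^2·-1^2 = +1.
(a,b)_13: α=2, u≡4; β=1, v≡2 (mod 13); (4|13)=+1, (2|13)=-1; sign (−1)^0·+1^1·-1^2 = +1.
(a,b)_7: α=-2, u≡4; β=-2, v≡1 (mod 7); (4|7)=+1, (1|7)=+1; sign (−1)^0·+1^-2·+1^-2 = +1.
(a,b)_5: α=2, u≡1; β=2, v≡3 (mod 5); (1|5)=+1, (3|5)=-1; sign (−1)^0·+1^2·-1^2 = +1.
(a,b)_2: α=-4, β=-4; u≡1, v≡1 (mod 8); ε(u)ε(v)=0·0, αω(v)=-4·0, βω(u)=-4·0; sum ≡ 0  ⇒  +1.
(a,b)_∞: sgn(1)=+, sgn(-143)=−, so +1.
(a,b)_11: α=2, u≡9; β=1, v≡1 (mod 11); (9|11)=+1, (1|11)=+1; sign (−1)^0·+1^1·+1^2 = +1.
Ram(a, b) = ∅: the form 1·x² + -143·y² − z² is isotropic over every ℚ_v, so by Hasse–Minkowski it is isotropic over ℚ.

[]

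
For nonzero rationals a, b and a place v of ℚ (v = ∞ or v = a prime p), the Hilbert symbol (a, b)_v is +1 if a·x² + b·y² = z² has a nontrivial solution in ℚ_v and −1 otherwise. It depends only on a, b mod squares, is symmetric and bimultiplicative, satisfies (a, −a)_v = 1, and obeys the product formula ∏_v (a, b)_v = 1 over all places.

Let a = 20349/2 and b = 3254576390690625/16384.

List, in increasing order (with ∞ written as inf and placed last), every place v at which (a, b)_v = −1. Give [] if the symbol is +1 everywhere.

Mod squares: a ≡ 4522, b ≡ 21505. Check v ∈ {∞, 2, 3, 5, 7, 11, 13, 17, 19, 23}.
v=7: a=7^1·(≡1), b=7^2·(≡1) mod 7; (1|7)=+1, (1|7)=+1; (−1)^{1·2·3}·(+1)^2·(+1)^1 = +1.
v=19: a=19^1·(≡13), b=19^2·(≡4) mod 19; (13|19)=-1, (4|19)=+1; (−1)^{1·2·9}·(-1)^2·(+1)^1 = +1.
v=17: a=17^1·(≡12), b=17^1·(≡14) mod 17; (12|17)=-1, (14|17)=-1; (−1)^{1·1·8}·(-1)^1·(-1)^1 = +1.
v=13: a=13^0·(≡2), b=13^2·(≡4) mod 13; (2|13)=-1, (4|13)=+1; (−1)^{0·2·6}·(-1)^2·(+1)^0 = +1.
v=3: a=3^2·(≡1), b=3^4·(≡1) mod 3; (1|3)=+1, (1|3)=+1; (−1)^{2·4·1}·(+1)^4·(+1)^2 = +1.
v=11: a=11^0·(≡5), b=11^1·(≡6) mod 11; (5|11)=+1, (6|11)=-1; (−1)^{0·1·5}·(+1)^1·(-1)^0 = +1.
v=23: a=23^0·(≡20), b=23^1·(≡14) mod 23; (20|23)=-1, (14|23)=-1; (−1)^{0·1·11}·(-1)^1·(-1)^0 = -1.
v=2: v_2(a)=-1, v_2(b)=-14; units ≡ 5, 1 (mod 8); ε·ε+αω+βω = 0·0+-1·0+-14·1 ≡ 0  ⇒  (a,b)_2 = +1.
v=∞: 4522 > 0 and 21505 > 0  ⇒  (a,b)_∞ = +1.
v=5: a=5^0·(≡2), b=5^5·(≡4) mod 5; (2|5)=-1, (4|5)=+1; (−1)^{0·5·2}·(-1)^5·(+1)^0 = -1.
Ram(4522, 21505) = {5, 23}; no ℚ_5-point on the conic.

[5, 23]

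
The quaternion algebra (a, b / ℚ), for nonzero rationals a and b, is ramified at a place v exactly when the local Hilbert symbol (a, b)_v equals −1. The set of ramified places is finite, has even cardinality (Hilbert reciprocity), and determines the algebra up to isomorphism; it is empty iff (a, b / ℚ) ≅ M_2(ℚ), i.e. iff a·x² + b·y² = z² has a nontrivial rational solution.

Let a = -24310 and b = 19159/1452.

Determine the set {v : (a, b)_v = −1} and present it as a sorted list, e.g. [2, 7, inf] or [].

[2, 3, 5, 11]

(a, b) ≡ (-24310, 1173) mod (ℚ^×)²; places V = {2, 3, 5, 7, 11, 13, 17, 23, ∞}.
(a,b)_13: α=1, u≡2; β=0, v≡4 (mod 13); (2|13)=-1, (4|13)=+1; sign (−1)^0·-1^0·+1^1 = +1.
(a,b)_2: α=1, β=-2; u≡5, v≡5 (mod 8); ε(u)ε(v)=0·0, αω(v)=1·1, βω(u)=-2·1; sum ≡ 1  ⇒  -1.
(a,b)_7: α=0, u≡1; β=2, v≡2 (mod 7); (1|7)=+1, (2|7)=+1; sign (−1)^0·+1^2·+1^0 = +1.
(a,b)_23: α=0, u≡1; β=1, v≡17 (mod 23); (1|23)=+1, (17|23)=-1; sign (−1)^0·+1^1·-1^0 = +1.
(a,b)_11: α=1, u≡1; β=-2, v≡8 (mod 11); (1|11)=+1, (8|11)=-1; sign (−1)^0·+1^-2·-1^1 = -1.
(a,b)_∞: sgn(-24310)=−, sgn(1173)=+, so +1.
(a,b)_3: α=0, u≡2; β=-1, v≡1 (mod 3); (2|3)=-1, (1|3)=+1; sign (−1)^0·-1^-1·+1^0 = -1.
(a,b)_17: α=1, u≡15; β=1, v≡8 (mod 17); (15|17)=+1, (8|17)=+1; sign (−1)^0·+1^1·+1^1 = +1.
(a,b)_5: α=1, u≡3; β=0, v≡2 (mod 5); (3|5)=-1, (2|5)=-1; sign (−1)^0·-1^0·-1^1 = -1.
Ram(-24310, 1173) = {2, 3, 5, 11}; no ℚ_2-point on the conic.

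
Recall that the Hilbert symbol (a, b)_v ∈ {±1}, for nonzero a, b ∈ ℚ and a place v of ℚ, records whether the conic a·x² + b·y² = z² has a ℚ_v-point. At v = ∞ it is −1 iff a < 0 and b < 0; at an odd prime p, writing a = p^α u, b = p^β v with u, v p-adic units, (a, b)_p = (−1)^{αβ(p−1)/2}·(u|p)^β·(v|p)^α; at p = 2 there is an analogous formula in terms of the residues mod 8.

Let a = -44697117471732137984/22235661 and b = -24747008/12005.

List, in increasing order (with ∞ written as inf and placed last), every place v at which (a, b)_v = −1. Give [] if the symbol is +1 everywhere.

[2, 3, 7, inf]

Mod squares: a ≡ -546, b ≡ -715. Check v ∈ {∞, 2, 3, 5, 7, 11, 13, 37}.
v=13: a=13^3·(≡9), b=13^3·(≡12) mod 13; (9|13)=+1, (12|13)=+1; (−1)^{3·3·6}·(+1)^3·(+1)^3 = +1.
v=3: a=3^-3·(≡1), b=3^0·(≡2) mod 3; (1|3)=+1, (2|3)=-1; (−1)^{-3·0·1}·(+1)^0·(-1)^-3 = -1.
v=37: a=37^2·(≡10), b=37^0·(≡26) mod 37; (10|37)=+1, (26|37)=+1; (−1)^{2·0·18}·(+1)^0·(+1)^2 = +1.
v=11: a=11^6·(≡4), b=11^1·(≡9) mod 11; (4|11)=+1, (9|11)=+1; (−1)^{6·1·5}·(+1)^1·(+1)^6 = +1.
v=5: a=5^0·(≡1), b=5^-1·(≡2) mod 5; (1|5)=+1, (2|5)=-1; (−1)^{0·-1·2}·(+1)^-1·(-1)^0 = +1.
v=7: a=7^-7·(≡5), b=7^-4·(≡3) mod 7; (5|7)=-1, (3|7)=-1; (−1)^{-7·-4·3}·(-1)^-4·(-1)^-7 = -1.
v=∞: -546 < 0 and -715 < 0  ⇒  (a,b)_∞ = -1.
v=2: v_2(a)=23, v_2(b)=10; units ≡ 7, 5 (mod 8); ε·ε+αω+βω = 1·0+23·1+10·0 ≡ 1  ⇒  (a,b)_2 = -1.
|Ram(-546, -715)| = 4, even; anisotropic at {2, 3, 7, ∞}.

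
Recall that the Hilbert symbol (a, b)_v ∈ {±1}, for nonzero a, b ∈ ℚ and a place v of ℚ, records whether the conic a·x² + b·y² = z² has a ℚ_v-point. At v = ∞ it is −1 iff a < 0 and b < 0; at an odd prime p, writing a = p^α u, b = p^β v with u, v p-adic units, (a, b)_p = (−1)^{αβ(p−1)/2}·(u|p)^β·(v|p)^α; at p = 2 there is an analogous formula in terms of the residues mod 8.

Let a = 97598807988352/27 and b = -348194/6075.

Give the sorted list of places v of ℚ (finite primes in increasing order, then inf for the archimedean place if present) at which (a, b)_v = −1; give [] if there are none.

(a, b) ≡ (1254, -21318) mod (ℚ^×)²; places V = {2, 3, 5, 7, 11, 17, 19, ∞}.
(a,b)_3: α=-3, u≡1; β=-5, v≡1 (mod 3); (1|3)=+1, (1|3)=+1; sign (−1)^1·+1^-5·+1^-3 = -1.
(a,b)_5: α=0, u≡1; β=-2, v≡2 (mod 5); (1|5)=+1, (2|5)=-1; sign (−1)^0·+1^-2·-1^0 = +1.
(a,b)_19: α=3, u≡9; β=1, v≡2 (mod 19); (9|19)=+1, (2|19)=-1; sign (−1)^1·+1^1·-1^3 = +1.
(a,b)_17: α=4, u≡2; β=1, v≡9 (mod 17); (2|17)=+1, (9|17)=+1; sign (−1)^0·+1^1·+1^4 = +1.
(a,b)_11: α=3, u≡3; β=1, v≡5 (mod 11); (3|11)=+1, (5|11)=+1; sign (−1)^1·+1^1·+1^3 = -1.
(a,b)_7: α=0, u≡1; β=2, v≡1 (mod 7); (1|7)=+1, (1|7)=+1; sign (−1)^0·+1^2·+1^0 = +1.
(a,b)_2: α=7, β=1; u≡3, v≡5 (mod 8); ε(u)ε(v)=1·0, αω(v)=7·1, βω(u)=1·1; sum ≡ 0  ⇒  +1.
(a,b)_∞: sgn(1254)=+, sgn(-21318)=−, so +1.
|Ram(1254, -21318)| = 2, even; anisotropic at {3, 11}.

[3, 11]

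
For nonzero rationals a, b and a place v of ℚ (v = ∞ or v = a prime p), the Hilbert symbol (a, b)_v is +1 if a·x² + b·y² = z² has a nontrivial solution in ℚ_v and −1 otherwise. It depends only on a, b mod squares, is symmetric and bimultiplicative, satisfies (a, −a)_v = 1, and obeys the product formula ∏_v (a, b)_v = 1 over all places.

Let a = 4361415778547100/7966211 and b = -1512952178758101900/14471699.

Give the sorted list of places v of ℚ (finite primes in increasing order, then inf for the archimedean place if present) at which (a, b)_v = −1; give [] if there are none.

[7, 17]

(a, b) ≡ (1309, -969969) mod (ℚ^×)²; places V = {2, 3, 5, 7, 11, 13, 17, 19, 23, 31, 37, 43, ∞}.
(a,b)_19: α=4, u≡11; β=3, v≡13 (mod 19); (11|19)=+1, (13|19)=-1; sign (−1)^0·+1^3·-1^4 = +1.
(a,b)_43: α=2, u≡39; β=2, v≡4 (mod 43); (39|43)=-1, (4|43)=+1; sign (−1)^0·-1^2·+1^2 = +1.
(a,b)_3: α=2, u≡1; β=3, v≡2 (mod 3); (1|3)=+1, (2|3)=-1; sign (−1)^0·+1^3·-1^2 = +1.
(a,b)_37: α=-2, u≡17; β=-2, v≡20 (mod 37); (17|37)=-1, (20|37)=-1; sign (−1)^0·-1^-2·-1^-2 = +1.
(a,b)_11: α=-1, u≡4; β=-1, v≡8 (mod 11); (4|11)=+1, (8|11)=-1; sign (−1)^1·+1^-1·-1^-1 = +1.
(a,b)_17: α=1, u≡1; β=1, v≡10 (mod 17); (1|17)=+1, (10|17)=-1; sign (−1)^0·+1^1·-1^1 = -1.
(a,b)_7: α=1, u≡3; β=1, v≡5 (mod 7); (3|7)=-1, (5|7)=-1; sign (−1)^1·-1^1·-1^1 = -1.
(a,b)_23: α=-2, u≡5; β=0, v≡14 (mod 23); (5|23)=-1, (14|23)=-1; sign (−1)^0·-1^0·-1^-2 = +1.
(a,b)_13: α=2, u≡1; β=5, v≡11 (mod 13); (1|13)=+1, (11|13)=-1; sign (−1)^0·+1^5·-1^2 = +1.
(a,b)_5: α=2, u≡4; β=2, v≡1 (mod 5); (4|5)=+1, (1|5)=+1; sign (−1)^0·+1^2·+1^2 = +1.
(a,b)_∞: sgn(1309)=+, sgn(-969969)=−, so +1.
(a,b)_2: α=2, β=2; u≡5, v≡7 (mod 8); ε(u)ε(v)=0·1, αω(v)=2·0, βω(u)=2·1; sum ≡ 0  ⇒  +1.
(a,b)_31: α=0, u≡10; β=-2, v≡11 (mod 31); (10|31)=+1, (11|31)=-1; sign (−1)^0·+1^-2·-1^0 = +1.
|Ram(1309, -969969)| = 2, even; anisotropic at {7, 17}.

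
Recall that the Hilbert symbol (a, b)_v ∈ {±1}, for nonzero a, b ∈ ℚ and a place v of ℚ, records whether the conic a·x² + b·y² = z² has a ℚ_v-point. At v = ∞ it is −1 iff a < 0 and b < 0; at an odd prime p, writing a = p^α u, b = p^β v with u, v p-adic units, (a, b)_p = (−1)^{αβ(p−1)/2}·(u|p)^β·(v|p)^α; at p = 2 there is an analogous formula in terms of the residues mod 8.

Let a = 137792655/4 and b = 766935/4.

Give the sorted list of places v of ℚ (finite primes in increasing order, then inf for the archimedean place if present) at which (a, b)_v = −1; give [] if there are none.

[2, 3, 5, 13]

(a, b) ≡ (312455, 85215) mod (ℚ^×)²; places V = {2, 3, 5, 7, 11, 13, 19, 23, ∞}.
(a,b)_5: α=1, u≡4; β=1, v≡3 (mod 5); (4|5)=+1, (3|5)=-1; sign (−1)^0·+1^1·-1^1 = -1.
(a,b)_2: α=-2, β=-2; u≡7, v≡7 (mod 8); ε(u)ε(v)=1·1, αω(v)=-2·0, βω(u)=-2·0; sum ≡ 1  ⇒  -1.
(a,b)_23: α=1, u≡15; β=1, v≡16 (mod 23); (15|23)=-1, (16|23)=+1; sign (−1)^1·-1^1·+1^1 = +1.
(a,b)_∞: sgn(312455)=+, sgn(85215)=+, so +1.
(a,b)_11: α=1, u≡9; β=0, v≡1 (mod 11); (9|11)=+1, (1|11)=+1; sign (−1)^0·+1^0·+1^1 = +1.
(a,b)_19: α=1, u≡10; β=1, v≡7 (mod 19); (10|19)=-1, (7|19)=+1; sign (−1)^1·-1^1·+1^1 = +1.
(a,b)_7: α=2, u≡5; β=0, v≡2 (mod 7); (5|7)=-1, (2|7)=+1; sign (−1)^0·-1^0·+1^2 = +1.
(a,b)_13: α=1, u≡7; β=1, v≡10 (mod 13); (7|13)=-1, (10|13)=+1; sign (−1)^0·-1^1·+1^1 = -1.
(a,b)_3: α=2, u≡2; β=3, v≡1 (mod 3); (2|3)=-1, (1|3)=+1; sign (−1)^0·-1^3·+1^2 = -1.
Ram(312455, 85215) = {2, 3, 5, 13}; no ℚ_2-point on the conic.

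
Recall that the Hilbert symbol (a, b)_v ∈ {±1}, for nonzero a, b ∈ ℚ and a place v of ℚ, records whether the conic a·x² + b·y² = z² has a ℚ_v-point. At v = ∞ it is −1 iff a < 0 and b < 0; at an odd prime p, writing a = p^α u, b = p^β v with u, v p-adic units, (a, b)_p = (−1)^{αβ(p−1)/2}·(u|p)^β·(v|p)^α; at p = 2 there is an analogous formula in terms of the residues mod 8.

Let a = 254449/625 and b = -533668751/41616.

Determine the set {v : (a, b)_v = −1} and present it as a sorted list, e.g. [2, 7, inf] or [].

[11, 13]

(a, b) ≡ (481, -6479) mod (ℚ^×)²; places V = {2, 3, 5, 7, 11, 13, 17, 19, 23, 31, 37, 41, ∞}.
(a,b)_17: α=0, u≡6; β=-2, v≡16 (mod 17); (6|17)=-1, (16|17)=+1; sign (−1)^0·-1^-2·+1^0 = +1.
(a,b)_41: α=0, u≡29; β=2, v≡33 (mod 41); (29|41)=-1, (33|41)=+1; sign (−1)^0·-1^2·+1^0 = +1.
(a,b)_2: α=0, β=-4; u≡1, v≡1 (mod 8); ε(u)ε(v)=0·0, αω(v)=0·0, βω(u)=-4·0; sum ≡ 0  ⇒  +1.
(a,b)_31: α=0, u≡25; β=1, v≡10 (mod 31); (25|31)=+1, (10|31)=+1; sign (−1)^0·+1^1·+1^0 = +1.
(a,b)_7: α=0, u≡3; β=2, v≡3 (mod 7); (3|7)=-1, (3|7)=-1; sign (−1)^0·-1^2·-1^0 = +1.
(a,b)_3: α=0, u≡1; β=-2, v≡1 (mod 3); (1|3)=+1, (1|3)=+1; sign (−1)^0·+1^-2·+1^0 = +1.
(a,b)_19: α=0, u≡9; β=1, v≡7 (mod 19); (9|19)=+1, (7|19)=+1; sign (−1)^0·+1^1·+1^0 = +1.
(a,b)_23: α=2, u≡11; β=0, v≡20 (mod 23); (11|23)=-1, (20|23)=-1; sign (−1)^0·-1^0·-1^2 = +1.
(a,b)_5: α=-4, u≡4; β=0, v≡4 (mod 5); (4|5)=+1, (4|5)=+1; sign (−1)^0·+1^0·+1^-4 = +1.
(a,b)_∞: sgn(481)=+, sgn(-6479)=−, so +1.
(a,b)_11: α=0, u≡7; β=1, v≡9 (mod 11); (7|11)=-1, (9|11)=+1; sign (−1)^0·-1^1·+1^0 = -1.
(a,b)_13: α=1, u≡8; β=0, v≡7 (mod 13); (8|13)=-1, (7|13)=-1; sign (−1)^0·-1^0·-1^1 = -1.
(a,b)_37: α=1, u≡29; β=0, v≡36 (mod 37); (29|37)=-1, (36|37)=+1; sign (−1)^0·-1^0·+1^1 = +1.
|Ram(481, -6479)| = 2, even; anisotropic at {11, 13}.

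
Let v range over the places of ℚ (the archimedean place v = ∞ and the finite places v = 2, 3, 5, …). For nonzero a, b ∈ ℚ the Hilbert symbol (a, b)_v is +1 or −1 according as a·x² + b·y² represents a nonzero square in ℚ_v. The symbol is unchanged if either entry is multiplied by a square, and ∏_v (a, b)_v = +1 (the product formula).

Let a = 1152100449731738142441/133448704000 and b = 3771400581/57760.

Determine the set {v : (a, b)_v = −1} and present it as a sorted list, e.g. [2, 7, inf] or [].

Mod squares: a ≡ 10, b ≡ 2210. Check v ∈ {∞, 2, 3, 5, 13, 17, 19}.
v=5: a=5^-3·(≡3), b=5^-1·(≡3) mod 5; (3|5)=-1, (3|5)=-1; (−1)^{-3·-1·2}·(-1)^-1·(-1)^-3 = +1.
v=17: a=17^6·(≡10), b=17^3·(≡11) mod 17; (10|17)=-1, (11|17)=-1; (−1)^{6·3·8}·(-1)^3·(-1)^6 = -1.
v=3: a=3^24·(≡1), b=3^10·(≡2) mod 3; (1|3)=+1, (2|3)=-1; (−1)^{24·10·1}·(+1)^10·(-1)^24 = +1.
v=2: v_2(a)=-13, v_2(b)=-5; units ≡ 5, 1 (mod 8); ε·ε+αω+βω = 0·0+-13·0+-5·1 ≡ 1  ⇒  (a,b)_2 = -1.
v=∞: 10 > 0 and 2210 > 0  ⇒  (a,b)_∞ = +1.
v=13: a=13^2·(≡1), b=13^1·(≡10) mod 13; (1|13)=+1, (10|13)=+1; (−1)^{2·1·6}·(+1)^1·(+1)^2 = +1.
v=19: a=19^-4·(≡12), b=19^-2·(≡1) mod 19; (12|19)=-1, (1|19)=+1; (−1)^{-4·-2·9}·(-1)^-2·(+1)^-4 = +1.
|Ram(10, 2210)| = 2, even; anisotropic at {2, 17}.

[2, 17]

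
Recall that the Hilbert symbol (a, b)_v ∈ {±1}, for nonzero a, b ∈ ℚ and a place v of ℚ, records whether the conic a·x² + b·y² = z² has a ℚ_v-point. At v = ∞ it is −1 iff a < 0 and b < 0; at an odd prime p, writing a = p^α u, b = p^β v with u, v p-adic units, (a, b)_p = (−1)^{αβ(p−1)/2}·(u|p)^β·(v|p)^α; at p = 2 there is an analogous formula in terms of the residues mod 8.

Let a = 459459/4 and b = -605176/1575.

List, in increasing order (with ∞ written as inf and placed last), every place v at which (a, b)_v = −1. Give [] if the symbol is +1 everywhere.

[3, 13]

Mod squares: a ≡ 51051, b ≡ -2002. Check v ∈ {∞, 2, 3, 5, 7, 11, 13, 17, 23}.
v=11: a=11^1·(≡6), b=11^1·(≡3) mod 11; (6|11)=-1, (3|11)=+1; (−1)^{1·1·5}·(-1)^1·(+1)^1 = +1.
v=23: a=23^0·(≡20), b=23^2·(≡11) mod 23; (20|23)=-1, (11|23)=-1; (−1)^{0·2·11}·(-1)^2·(-1)^0 = +1.
v=∞: 51051 > 0 and -2002 < 0  ⇒  (a,b)_∞ = +1.
v=3: a=3^3·(≡1), b=3^-2·(≡2) mod 3; (1|3)=+1, (2|3)=-1; (−1)^{3·-2·1}·(+1)^-2·(-1)^3 = -1.
v=17: a=17^1·(≡12), b=17^0·(≡13) mod 17; (12|17)=-1, (13|17)=+1; (−1)^{1·0·8}·(-1)^0·(+1)^1 = +1.
v=13: a=13^1·(≡12), b=13^1·(≡7) mod 13; (12|13)=+1, (7|13)=-1; (−1)^{1·1·6}·(+1)^1·(-1)^1 = -1.
v=7: a=7^1·(≡3), b=7^-1·(≡2) mod 7; (3|7)=-1, (2|7)=+1; (−1)^{1·-1·3}·(-1)^-1·(+1)^1 = +1.
v=5: a=5^0·(≡1), b=5^-2·(≡3) mod 5; (1|5)=+1, (3|5)=-1; (−1)^{0·-2·2}·(+1)^-2·(-1)^0 = +1.
v=2: v_2(a)=-2, v_2(b)=3; units ≡ 3, 7 (mod 8); ε·ε+αω+βω = 1·1+-2·0+3·1 ≡ 0  ⇒  (a,b)_2 = +1.
|Ram(51051, -2002)| = 2, even; anisotropic at {3, 13}.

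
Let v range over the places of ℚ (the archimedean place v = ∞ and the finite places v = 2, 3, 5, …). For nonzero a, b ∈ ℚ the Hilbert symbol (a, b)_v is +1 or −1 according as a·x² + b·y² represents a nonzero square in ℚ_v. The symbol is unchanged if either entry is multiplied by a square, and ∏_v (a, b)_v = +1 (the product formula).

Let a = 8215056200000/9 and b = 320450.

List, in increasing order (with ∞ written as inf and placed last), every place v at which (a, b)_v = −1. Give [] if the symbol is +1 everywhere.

Mod squares: a ≡ 5, b ≡ 12818. Check v ∈ {∞, 2, 3, 5, 13, 17, 29}.
v=17: a=17^2·(≡12), b=17^1·(≡14) mod 17; (12|17)=-1, (14|17)=-1; (−1)^{2·1·8}·(-1)^1·(-1)^2 = -1.
v=3: a=3^-2·(≡2), b=3^0·(≡2) mod 3; (2|3)=-1, (2|3)=-1; (−1)^{-2·0·1}·(-1)^0·(-1)^-2 = +1.
v=13: a=13^2·(≡11), b=13^1·(≡2) mod 13; (11|13)=-1, (2|13)=-1; (−1)^{2·1·6}·(-1)^1·(-1)^2 = -1.
v=29: a=29^2·(≡25), b=29^1·(≡1) mod 29; (25|29)=+1, (1|29)=+1; (−1)^{2·1·14}·(+1)^1·(+1)^2 = +1.
v=5: a=5^5·(≡1), b=5^2·(≡3) mod 5; (1|5)=+1, (3|5)=-1; (−1)^{5·2·2}·(+1)^2·(-1)^5 = -1.
v=∞: 5 > 0 and 12818 > 0  ⇒  (a,b)_∞ = +1.
v=2: v_2(a)=6, v_2(b)=1; units ≡ 5, 1 (mod 8); ε·ε+αω+βω = 0·0+6·0+1·1 ≡ 1  ⇒  (a,b)_2 = -1.
(5, 12818 / ℚ) ramifies at {2, 5, 13, 17}: a division algebra.

[2, 5, 13, 17]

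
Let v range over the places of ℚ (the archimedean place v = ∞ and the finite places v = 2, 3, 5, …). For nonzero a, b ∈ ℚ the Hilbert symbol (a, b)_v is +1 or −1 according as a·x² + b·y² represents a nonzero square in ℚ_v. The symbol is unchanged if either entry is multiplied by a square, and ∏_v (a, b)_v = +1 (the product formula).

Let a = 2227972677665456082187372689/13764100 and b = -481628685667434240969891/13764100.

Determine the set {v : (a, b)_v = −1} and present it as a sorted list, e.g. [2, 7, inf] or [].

[11, 13, 19, 41]

Mod squares: a ≡ 4121689, b ≡ -11. Check v ∈ {∞, 2, 3, 5, 7, 11, 13, 19, 37, 41, 43, 53}.
v=43: a=43^2·(≡16), b=43^2·(≡2) mod 43; (16|43)=+1, (2|43)=-1; (−1)^{2·2·21}·(+1)^2·(-1)^2 = +1.
v=37: a=37^5·(≡4), b=37^4·(≡16) mod 37; (4|37)=+1, (16|37)=+1; (−1)^{5·4·18}·(+1)^4·(+1)^5 = +1.
v=7: a=7^-2·(≡6), b=7^-2·(≡6) mod 7; (6|7)=-1, (6|7)=-1; (−1)^{-2·-2·3}·(-1)^-2·(-1)^-2 = +1.
v=∞: 4121689 > 0 and -11 < 0  ⇒  (a,b)_∞ = +1.
v=5: a=5^-2·(≡1), b=5^-2·(≡1) mod 5; (1|5)=+1, (1|5)=+1; (−1)^{-2·-2·2}·(+1)^-2·(+1)^-2 = +1.
v=41: a=41^3·(≡7), b=41^2·(≡29) mod 41; (7|41)=-1, (29|41)=-1; (−1)^{3·2·20}·(-1)^2·(-1)^3 = -1.
v=53: a=53^-2·(≡44), b=53^-2·(≡6) mod 53; (44|53)=+1, (6|53)=+1; (−1)^{-2·-2·26}·(+1)^-2·(+1)^-2 = +1.
v=3: a=3^2·(≡1), b=3^6·(≡1) mod 3; (1|3)=+1, (1|3)=+1; (−1)^{2·6·1}·(+1)^6·(+1)^2 = +1.
v=2: v_2(a)=-2, v_2(b)=-2; units ≡ 1, 5 (mod 8); ε·ε+αω+βω = 0·0+-2·1+-2·0 ≡ 0  ⇒  (a,b)_2 = +1.
v=11: a=11^1·(≡8), b=11^1·(≡2) mod 11; (8|11)=-1, (2|11)=-1; (−1)^{1·1·5}·(-1)^1·(-1)^1 = -1.
v=13: a=13^5·(≡12), b=13^4·(≡8) mod 13; (12|13)=+1, (8|13)=-1; (−1)^{5·4·6}·(+1)^4·(-1)^5 = -1.
v=19: a=19^3·(≡8), b=19^2·(≡2) mod 19; (8|19)=-1, (2|19)=-1; (−1)^{3·2·9}·(-1)^2·(-1)^3 = -1.
|Ram(4121689, -11)| = 4, even; anisotropic at {11, 13, 19, 41}.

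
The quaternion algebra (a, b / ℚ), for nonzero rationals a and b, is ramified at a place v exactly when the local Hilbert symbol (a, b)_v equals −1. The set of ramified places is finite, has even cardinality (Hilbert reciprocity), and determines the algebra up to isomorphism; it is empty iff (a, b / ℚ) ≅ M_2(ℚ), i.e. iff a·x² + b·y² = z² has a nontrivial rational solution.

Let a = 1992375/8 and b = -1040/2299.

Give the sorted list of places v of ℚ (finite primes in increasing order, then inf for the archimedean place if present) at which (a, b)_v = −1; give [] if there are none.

[2, 11, 19, 23]

Mod squares: a ≡ 17710, b ≡ -1235. Check v ∈ {∞, 2, 3, 5, 7, 11, 13, 19, 23}.
v=23: a=23^1·(≡21), b=23^0·(≡5) mod 23; (21|23)=-1, (5|23)=-1; (−1)^{1·0·11}·(-1)^0·(-1)^1 = -1.
v=2: v_2(a)=-3, v_2(b)=4; units ≡ 7, 5 (mod 8); ε·ε+αω+βω = 1·0+-3·1+4·0 ≡ 1  ⇒  (a,b)_2 = -1.
v=19: a=19^0·(≡2), b=19^-1·(≡17) mod 19; (2|19)=-1, (17|19)=+1; (−1)^{0·-1·9}·(-1)^-1·(+1)^0 = -1.
v=7: a=7^1·(≡5), b=7^0·(≡1) mod 7; (5|7)=-1, (1|7)=+1; (−1)^{1·0·3}·(-1)^0·(+1)^1 = +1.
v=∞: 17710 > 0 and -1235 < 0  ⇒  (a,b)_∞ = +1.
v=13: a=13^0·(≡1), b=13^1·(≡1) mod 13; (1|13)=+1, (1|13)=+1; (−1)^{0·1·6}·(+1)^1·(+1)^0 = +1.
v=3: a=3^2·(≡1), b=3^0·(≡1) mod 3; (1|3)=+1, (1|3)=+1; (−1)^{2·0·1}·(+1)^0·(+1)^2 = +1.
v=5: a=5^3·(≡3), b=5^1·(≡3) mod 5; (3|5)=-1, (3|5)=-1; (−1)^{3·1·2}·(-1)^1·(-1)^3 = +1.
v=11: a=11^1·(≡4), b=11^-2·(≡2) mod 11; (4|11)=+1, (2|11)=-1; (−1)^{1·-2·5}·(+1)^-2·(-1)^1 = -1.
|Ram(17710, -1235)| = 4, even; anisotropic at {2, 11, 19, 23}.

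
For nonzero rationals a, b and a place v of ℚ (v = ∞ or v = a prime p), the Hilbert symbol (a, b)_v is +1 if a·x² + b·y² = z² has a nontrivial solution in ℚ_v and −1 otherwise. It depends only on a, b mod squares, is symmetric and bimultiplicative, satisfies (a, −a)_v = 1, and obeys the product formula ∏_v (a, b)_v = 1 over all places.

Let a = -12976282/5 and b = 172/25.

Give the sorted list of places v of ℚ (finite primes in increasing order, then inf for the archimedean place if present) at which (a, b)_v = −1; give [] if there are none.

[5, 29]

(a, b) ≡ (-290, 43) mod (ℚ^×)²; places V = {2, 5, 11, 29, 43, ∞}.
(a,b)_11: α=2, u≡6; β=0, v≡6 (mod 11); (6|11)=-1, (6|11)=-1; sign (−1)^0·-1^0·-1^2 = +1.
(a,b)_29: α=1, u≡14; β=0, v≡15 (mod 29); (14|29)=-1, (15|29)=-1; sign (−1)^0·-1^0·-1^1 = -1.
(a,b)_43: α=2, u≡24; β=1, v≡38 (mod 43); (24|43)=+1, (38|43)=+1; sign (−1)^0·+1^1·+1^2 = +1.
(a,b)_2: α=1, β=2; u≡7, v≡3 (mod 8); ε(u)ε(v)=1·1, αω(v)=1·1, βω(u)=2·0; sum ≡ 0  ⇒  +1.
(a,b)_5: α=-1, u≡3; β=-2, v≡2 (mod 5); (3|5)=-1, (2|5)=-1; sign (−1)^0·-1^-2·-1^-1 = -1.
(a,b)_∞: sgn(-290)=−, sgn(43)=+, so +1.
|Ram(-290, 43)| = 2, even; anisotropic at {5, 29}.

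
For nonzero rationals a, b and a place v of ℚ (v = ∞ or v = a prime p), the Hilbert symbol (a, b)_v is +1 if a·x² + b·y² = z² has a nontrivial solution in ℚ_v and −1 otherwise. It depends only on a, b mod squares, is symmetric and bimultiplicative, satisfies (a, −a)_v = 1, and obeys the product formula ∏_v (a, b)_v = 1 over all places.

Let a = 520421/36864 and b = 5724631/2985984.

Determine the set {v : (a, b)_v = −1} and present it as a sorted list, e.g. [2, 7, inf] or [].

[11, 17]

(a, b) ≡ (4301, 391) mod (ℚ^×)²; places V = {2, 3, 11, 17, 23, ∞}.
(a,b)_∞: sgn(4301)=+, sgn(391)=+, so +1.
(a,b)_11: α=3, u≡2; β=4, v≡6 (mod 11); (2|11)=-1, (6|11)=-1; sign (−1)^0·-1^4·-1^3 = -1.
(a,b)_23: α=1, u≡1; β=1, v≡22 (mod 23); (1|23)=+1, (22|23)=-1; sign (−1)^1·+1^1·-1^1 = +1.
(a,b)_17: α=1, u≡8; β=1, v≡12 (mod 17); (8|17)=+1, (12|17)=-1; sign (−1)^0·+1^1·-1^1 = -1.
(a,b)_2: α=-12, β=-12; u≡5, v≡7 (mod 8); ε(u)ε(v)=0·1, αω(v)=-12·0, βω(u)=-12·1; sum ≡ 0  ⇒  +1.
(a,b)_3: α=-2, u≡2; β=-6, v≡1 (mod 3); (2|3)=-1, (1|3)=+1; sign (−1)^0·-1^-6·+1^-2 = +1.
(4301, 391 / ℚ) ramifies at {11, 17}: a division algebra.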